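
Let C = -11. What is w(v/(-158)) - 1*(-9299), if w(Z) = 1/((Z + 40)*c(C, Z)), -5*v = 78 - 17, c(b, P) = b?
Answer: 3238571239/348271 ≈ 9299.0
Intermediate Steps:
v = -61/5 (v = -(78 - 17)/5 = -1/5*61 = -61/5 ≈ -12.200)
w(Z) = -1/(11*(40 + Z)) (w(Z) = 1/((Z + 40)*(-11)) = -1/11/(40 + Z) = -1/(11*(40 + Z)))
w(v/(-158)) - 1*(-9299) = -1/(440 + 11*(-61/5/(-158))) - 1*(-9299) = -1/(440 + 11*(-61/5*(-1/158))) + 9299 = -1/(440 + 11*(61/790)) + 9299 = -1/(440 + 671/790) + 9299 = -1/348271/790 + 9299 = -1*790/348271 + 9299 = -790/348271 + 9299 = 3238571239/348271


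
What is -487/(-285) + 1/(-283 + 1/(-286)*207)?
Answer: 2719766047/1591665435 ≈ 1.7088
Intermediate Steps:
-487/(-285) + 1/(-283 + 1/(-286)*207) = -487*(-1/285) + (1/207)/(-283 - 1/286) = 487/285 + (1/207)/(-80939/286) = 487/285 - 286/80939*1/207 = 487/285 - 286/16754373 = 2719766047/1591665435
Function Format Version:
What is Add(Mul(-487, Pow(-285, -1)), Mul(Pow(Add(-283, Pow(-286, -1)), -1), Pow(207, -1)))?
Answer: Rational(2719766047, 1591665435) ≈ 1.7088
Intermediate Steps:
Add(Mul(-487, Pow(-285, -1)), Mul(Pow(Add(-283, Pow(-286, -1)), -1), Pow(207, -1))) = Add(Mul(-487, Rational(-1, 285)), Mul(Pow(Add(-283, Rational(-1, 286)), -1), Rational(1, 207))) = Add(Rational(487, 285), Mul(Pow(Rational(-80939, 286), -1), Rational(1, 207))) = Add(Rational(487, 285), Mul(Rational(-286, 80939), Rational(1, 207))) = Add(Rational(487, 285), Rational(-286, 16754373)) = Rational(2719766047, 1591665435)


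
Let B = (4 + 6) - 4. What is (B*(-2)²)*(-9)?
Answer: -216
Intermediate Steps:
B = 6 (B = 10 - 4 = 6)
(B*(-2)²)*(-9) = (6*(-2)²)*(-9) = (6*4)*(-9) = 24*(-9) = -216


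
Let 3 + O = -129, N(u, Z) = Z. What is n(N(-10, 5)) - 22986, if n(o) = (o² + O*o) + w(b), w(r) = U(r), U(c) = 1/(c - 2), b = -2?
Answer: -94485/4 ≈ -23621.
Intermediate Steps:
U(c) = 1/(-2 + c)
w(r) = 1/(-2 + r)
O = -132 (O = -3 - 129 = -132)
n(o) = -¼ + o² - 132*o (n(o) = (o² - 132*o) + 1/(-2 - 2) = (o² - 132*o) + 1/(-4) = (o² - 132*o) - ¼ = -¼ + o² - 132*o)
n(N(-10, 5)) - 22986 = (-¼ + 5² - 132*5) - 22986 = (-¼ + 25 - 660) - 22986 = -2541/4 - 22986 = -94485/4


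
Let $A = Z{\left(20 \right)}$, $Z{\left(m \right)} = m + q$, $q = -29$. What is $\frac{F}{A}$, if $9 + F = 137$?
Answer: $- \frac{128}{9} \approx -14.222$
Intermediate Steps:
$F = 128$ ($F = -9 + 137 = 128$)
$Z{\left(m \right)} = -29 + m$ ($Z{\left(m \right)} = m - 29 = -29 + m$)
$A = -9$ ($A = -29 + 20 = -9$)
$\frac{F}{A} = \frac{128}{-9} = 128 \left(- \frac{1}{9}\right) = - \frac{128}{9}$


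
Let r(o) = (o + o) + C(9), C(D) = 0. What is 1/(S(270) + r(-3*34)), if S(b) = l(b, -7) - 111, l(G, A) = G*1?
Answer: -1/45 ≈ -0.022222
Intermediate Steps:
r(o) = 2*o (r(o) = (o + o) + 0 = 2*o + 0 = 2*o)
l(G, A) = G
S(b) = -111 + b (S(b) = b - 111 = -111 + b)
1/(S(270) + r(-3*34)) = 1/((-111 + 270) + 2*(-3*34)) = 1/(159 + 2*(-102)) = 1/(159 - 204) = 1/(-45) = -1/45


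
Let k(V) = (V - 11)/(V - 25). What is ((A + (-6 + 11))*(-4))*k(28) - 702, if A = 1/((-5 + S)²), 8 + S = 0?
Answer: -137814/169 ≈ -815.47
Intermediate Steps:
S = -8 (S = -8 + 0 = -8)
A = 1/169 (A = 1/((-5 - 8)²) = 1/((-13)²) = 1/169 ≈ 0.0059172)
k(V) = (-11 + V)/(-25 + V)
((A + (-6 + 11))*(-4))*k(28) - 702 = ((1/169 + (-6 + 11))*(-4))*((-11 + 28)/(-25 + 28)) - 702 = ((1/169 + 5)*(-4))*(17/3) - 702 = ((846/169)*(-4))*((⅓)*17) - 702 = -3384/169*17/3 - 702 = -19176/169 - 702 = -137814/169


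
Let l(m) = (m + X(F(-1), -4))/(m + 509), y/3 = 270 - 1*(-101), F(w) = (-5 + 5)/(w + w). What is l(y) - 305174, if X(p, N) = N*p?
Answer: -494991115/1622 ≈ -3.0517e+5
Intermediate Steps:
F(w) = 0 (F(w) = 0/((2*w)) = 0*(1/(2*w)) = 0)
y = 1113 (y = 3*(270 - 1*(-101)) = 3*(270 + 101) = 3*371 = 1113)
l(m) = m/(509 + m) (l(m) = (m - 4*0)/(m + 509) = (m + 0)/(509 + m) = m/(509 + m))
l(y) - 305174 = 1113/(509 + 1113) - 305174 = 1113/1622 - 305174 = -494991115/1622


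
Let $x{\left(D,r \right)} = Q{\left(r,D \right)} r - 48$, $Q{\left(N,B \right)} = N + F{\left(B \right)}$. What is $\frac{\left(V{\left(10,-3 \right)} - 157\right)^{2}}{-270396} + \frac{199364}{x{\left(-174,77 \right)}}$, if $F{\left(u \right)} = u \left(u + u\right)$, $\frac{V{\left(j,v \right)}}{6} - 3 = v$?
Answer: $- \frac{61163793721}{1262312630460} \approx -0.048454$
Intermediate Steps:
$V{\left(j,v \right)} = 18 + 6 v$
$F{\left(u \right)} = 2 u^{2}$ ($F{\left(u \right)} = u 2 u = 2 u^{2}$)
$Q{\left(N,B \right)} = N + 2 B^{2}$
$x{\left(D,r \right)} = -48 + r \left(r + 2 D^{2}\right)$ ($x{\left(D,r \right)} = \left(r + 2 D^{2}\right) r - 48 = r \left(r + 2 D^{2}\right) - 48 = -48 + r \left(r + 2 D^{2}\right)$)
$\frac{\left(V{\left(10,-3 \right)} - 157\right)^{2}}{-270396} + \frac{199364}{x{\left(-174,77 \right)}} = \frac{\left(\left(18 + 6 \left(-3\right)\right) - 157\right)^{2}}{-270396} + \frac{199364}{-48 + 77 \left(77 + 2 \left(-174\right)^{2}\right)} = \left(\left(18 - 18\right) - 157\right)^{2} \left(- \frac{1}{270396}\right) + \frac{199364}{-48 + 77 \left(77 + 2 \cdot 30276\right)} = \left(0 - 157\right)^{2} \left(- \frac{1}{270396}\right) + \frac{199364}{-48 + 77 \left(77 + 60552\right)} = \left(-157\right)^{2} \left(- \frac{1}{270396}\right) + \frac{199364}{-48 + 77 \cdot 60629} = 24649 \left(- \frac{1}{270396}\right) + \frac{199364}{-48 + 4668433} = - \frac{24649}{270396} + \frac{199364}{4668385} = - \frac{61163793721}{1262312630460}$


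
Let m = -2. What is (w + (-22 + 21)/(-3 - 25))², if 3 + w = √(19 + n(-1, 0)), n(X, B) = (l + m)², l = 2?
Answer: 21785/784 - 83*√19/14 ≈ 1.9449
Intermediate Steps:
n(X, B) = 0 (n(X, B) = (2 - 2)² = 0² = 0)
w = -3 + √19 (w = -3 + √(19 + 0) = -3 + √19 ≈ 1.3589)
(w + (-22 + 21)/(-3 - 25))² = ((-3 + √19) + (-22 + 21)/(-3 - 25))² = ((-3 + √19) - 1/(-28))² = ((-3 + √19) - 1*(-1/28))² = ((-3 + √19) + 1/28)² = (-83/28 + √19)²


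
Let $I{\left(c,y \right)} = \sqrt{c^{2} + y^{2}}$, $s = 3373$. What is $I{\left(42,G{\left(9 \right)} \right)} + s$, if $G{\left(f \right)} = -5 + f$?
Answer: $3373 + 2 \sqrt{445} \approx 3415.2$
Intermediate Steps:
$I{\left(42,G{\left(9 \right)} \right)} + s = \sqrt{42^{2} + \left(-5 + 9\right)^{2}} + 3373 = \sqrt{1764 + 4^{2}} + 3373 = \sqrt{1764 + 16} + 3373 = \sqrt{1780} + 3373 = 2 \sqrt{445} + 3373 = 3373 + 2 \sqrt{445}$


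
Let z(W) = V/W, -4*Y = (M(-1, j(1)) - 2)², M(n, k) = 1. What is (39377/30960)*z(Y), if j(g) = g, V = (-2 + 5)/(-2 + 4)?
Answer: -39377/5160 ≈ -7.6312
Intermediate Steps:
V = 3/2 ≈ 1.5000
Y = -¼ (Y = -(1 - 2)²/4 = -¼*(-1)² = -¼*1 = -¼ ≈ -0.25000)
z(W) = 3/(2*W)
(39377/30960)*z(Y) = (39377/30960)*(3/(2*(-¼))) = (39377*(1/30960))*((3/2)*(-4)) = (39377/30960)*(-6) = -39377/5160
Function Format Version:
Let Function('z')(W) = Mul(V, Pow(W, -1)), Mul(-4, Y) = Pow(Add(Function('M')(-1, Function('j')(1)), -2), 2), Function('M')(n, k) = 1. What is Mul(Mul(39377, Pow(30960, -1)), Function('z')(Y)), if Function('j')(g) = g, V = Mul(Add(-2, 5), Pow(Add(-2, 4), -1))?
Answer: Rational(-39377, 5160) ≈ -7.6312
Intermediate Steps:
V = Rational(3, 2) (V = Mul(3, Pow(2, -1)) = Mul(3, Rational(1, 2)) = Rational(3, 2) ≈ 1.5000)
Y = Rational(-1, 4) (Y = Mul(Rational(-1, 4), Pow(Add(1, -2), 2)) = Mul(Rational(-1, 4), Pow(-1, 2)) = Mul(Rational(-1, 4), 1) = Rational(-1, 4) ≈ -0.25000)
Function('z')(W) = Mul(Rational(3, 2), Pow(W, -1))
Mul(Mul(39377, Pow(30960, -1)), Function('z')(Y)) = Mul(Mul(39377, Pow(30960, -1)), Mul(Rational(3, 2), Pow(Rational(-1, 4), -1))) = Mul(Mul(39377, Rational(1, 30960)), Mul(Rational(3, 2), -4)) = Mul(Rational(39377, 30960), -6) = Rational(-39377, 5160)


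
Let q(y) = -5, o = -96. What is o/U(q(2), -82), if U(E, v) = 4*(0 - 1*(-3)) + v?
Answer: 48/35 ≈ 1.3714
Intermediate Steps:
U(E, v) = 12 + v (U(E, v) = 4*(0 + 3) + v = 4*3 + v = 12 + v)
o/U(q(2), -82) = -96/(12 - 82) = -96/(-70) = -1/70*(-96) = 48/35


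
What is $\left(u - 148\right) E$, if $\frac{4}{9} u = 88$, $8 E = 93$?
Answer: $\frac{2325}{4} \approx 581.25$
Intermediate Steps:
$E = \frac{93}{8}$ ($E = \frac{1}{8} \cdot 93 = \frac{93}{8} \approx 11.625$)
$u = 198$ ($u = \frac{9}{4} \cdot 88 = 198$)
$\left(u - 148\right) E = \left(198 - 148\right) \frac{93}{8} = 50 \cdot \frac{93}{8} = \frac{2325}{4}$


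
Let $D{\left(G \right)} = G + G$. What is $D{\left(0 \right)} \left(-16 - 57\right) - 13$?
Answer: $-13$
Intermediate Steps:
$D{\left(G \right)} = 2 G$
$D{\left(0 \right)} \left(-16 - 57\right) - 13 = 2 \cdot 0 \left(-16 - 57\right) - 13 = 0 \left(-73\right) - 13 = 0 - 13 = -13$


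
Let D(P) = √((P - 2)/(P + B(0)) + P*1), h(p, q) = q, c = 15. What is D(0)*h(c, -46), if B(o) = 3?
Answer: -46*I*√6/3 ≈ -37.559*I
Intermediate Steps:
D(P) = √(P + (-2 + P)/(3 + P)) (D(P) = √((P - 2)/(P + 3) + P*1) = √((-2 + P)/(3 + P) + P) = √(P + (-2 + P)/(3 + P)))
D(0)*h(c, -46) = √((-2 + 0 + 0*(3 + 0))/(3 + 0))*(-46) = √((-2 + 0 + 0*3)/3)*(-46) = √((-2 + 0 + 0)/3)*(-46) = √((⅓)*(-2))*(-46) = √(-⅔)*(-46) = (I*√6/3)*(-46) = -46*I*√6/3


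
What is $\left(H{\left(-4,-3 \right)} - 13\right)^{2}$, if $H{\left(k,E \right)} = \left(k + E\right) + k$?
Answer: $576$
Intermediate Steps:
$H{\left(k,E \right)} = E + 2 k$ ($H{\left(k,E \right)} = \left(E + k\right) + k = E + 2 k$)
$\left(H{\left(-4,-3 \right)} - 13\right)^{2} = \left(\left(-3 + 2 \left(-4\right)\right) - 13\right)^{2} = \left(\left(-3 - 8\right) - 13\right)^{2} = \left(-11 - 13\right)^{2} = \left(-24\right)^{2} = 576$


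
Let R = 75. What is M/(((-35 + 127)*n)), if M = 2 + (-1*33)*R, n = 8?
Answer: -2473/736 ≈ -3.3601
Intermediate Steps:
M = -2473 (M = 2 - 1*33*75 = 2 - 33*75 = 2 - 2475 = -2473)
M/(((-35 + 127)*n)) = -2473*1/(8*(-35 + 127)) = -2473/(92*8) = -2473/736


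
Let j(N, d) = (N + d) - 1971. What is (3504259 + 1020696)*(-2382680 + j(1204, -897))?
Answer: -10789049304520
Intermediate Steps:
j(N, d) = -1971 + N + d
(3504259 + 1020696)*(-2382680 + j(1204, -897)) = (3504259 + 1020696)*(-2382680 + (-1971 + 1204 - 897)) = 4524955*(-2382680 - 1664) = 4524955*(-2384344) = -10789049304520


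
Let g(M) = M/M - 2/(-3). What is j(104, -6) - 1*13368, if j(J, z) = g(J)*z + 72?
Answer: -13306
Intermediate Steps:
g(M) = 5/3 (g(M) = 1 - 2*(-1/3) = 1 + 2/3 = 5/3)
j(J, z) = 72 + 5*z/3 (j(J, z) = 5*z/3 + 72 = 72 + 5*z/3)
j(104, -6) - 1*13368 = (72 + (5/3)*(-6)) - 1*13368 = (72 - 10) - 13368 = 62 - 13368 = -13306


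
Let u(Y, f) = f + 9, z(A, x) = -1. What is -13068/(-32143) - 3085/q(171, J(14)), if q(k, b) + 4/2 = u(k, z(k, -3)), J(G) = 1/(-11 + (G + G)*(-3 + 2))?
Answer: -99082747/192858 ≈ -513.76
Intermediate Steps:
u(Y, f) = 9 + f
J(G) = 1/(-11 - 2*G) (J(G) = 1/(-11 + (2*G)*(-1)) = 1/(-11 - 2*G))
q(k, b) = 6 (q(k, b) = -2 + (9 - 1) = -2 + 8 = 6)
-13068/(-32143) - 3085/q(171, J(14)) = -13068/(-32143) - 3085/6 = -13068*(-1/32143) - 3085*1/6 = 13068/32143 - 3085/6 = -99082747/192858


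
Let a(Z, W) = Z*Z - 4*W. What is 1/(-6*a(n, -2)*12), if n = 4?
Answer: -1/1728 ≈ -0.00057870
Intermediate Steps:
a(Z, W) = Z² - 4*W
1/(-6*a(n, -2)*12) = 1/(-6*(4² - 4*(-2))*12) = 1/(-6*(16 + 8)*12) = 1/(-6*24*12) = 1/(-144*12) = 1/(-1728) = -1/1728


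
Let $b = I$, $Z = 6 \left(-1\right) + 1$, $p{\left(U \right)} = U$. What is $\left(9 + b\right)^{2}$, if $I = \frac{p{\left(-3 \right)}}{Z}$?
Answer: $\frac{2304}{25} \approx 92.16$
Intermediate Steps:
$Z = -5$ ($Z = -6 + 1 = -5$)
$I = \frac{3}{5}$ ($I = - \frac{3}{-5} = \left(-3\right) \left(- \frac{1}{5}\right) = \frac{3}{5} \approx 0.6$)
$b = \frac{3}{5} \approx 0.6$
$\left(9 + b\right)^{2} = \left(9 + \frac{3}{5}\right)^{2} = \left(\frac{48}{5}\right)^{2} = \frac{2304}{25}$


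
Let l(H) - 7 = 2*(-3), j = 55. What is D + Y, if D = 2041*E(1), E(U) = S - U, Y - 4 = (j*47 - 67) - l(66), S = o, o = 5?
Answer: 10685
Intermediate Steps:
l(H) = 1 (l(H) = 7 + 2*(-3) = 7 - 6 = 1)
S = 5
Y = 2521 (Y = 4 + ((55*47 - 67) - 1*1) = 4 + ((2585 - 67) - 1) = 4 + (2518 - 1) = 4 + 2517 = 2521)
E(U) = 5 - U
D = 8164 (D = 2041*(5 - 1*1) = 2041*(5 - 1) = 2041*4 = 8164)
D + Y = 8164 + 2521 = 10685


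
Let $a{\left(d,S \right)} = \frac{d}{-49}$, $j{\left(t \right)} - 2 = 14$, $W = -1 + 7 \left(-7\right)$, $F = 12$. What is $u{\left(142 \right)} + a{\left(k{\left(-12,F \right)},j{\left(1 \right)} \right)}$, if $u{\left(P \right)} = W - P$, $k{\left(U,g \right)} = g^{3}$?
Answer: $- \frac{11136}{49} \approx -227.27$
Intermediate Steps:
$W = -50$ ($W = -1 - 49 = -50$)
$j{\left(t \right)} = 16$ ($j{\left(t \right)} = 2 + 14 = 16$)
$a{\left(d,S \right)} = - \frac{d}{49}$ ($a{\left(d,S \right)} = d \left(- \frac{1}{49}\right) = - \frac{d}{49}$)
$u{\left(P \right)} = -50 - P$
$u{\left(142 \right)} + a{\left(k{\left(-12,F \right)},j{\left(1 \right)} \right)} = \left(-50 - 142\right) - \frac{12^{3}}{49} = \left(-50 - 142\right) - \frac{1728}{49} = -192 - \frac{1728}{49} = - \frac{11136}{49}$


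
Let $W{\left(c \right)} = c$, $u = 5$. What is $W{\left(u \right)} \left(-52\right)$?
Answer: $-260$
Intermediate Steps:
$W{\left(u \right)} \left(-52\right) = 5 \left(-52\right) = -260$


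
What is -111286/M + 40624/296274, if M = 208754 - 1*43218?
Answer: -937371925/1751571888 ≈ -0.53516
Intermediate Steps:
M = 165536 (M = 208754 - 43218 = 165536)
-111286/M + 40624/296274 = -111286/165536 + 40624/296274 = -111286*1/165536 + 40624*(1/296274) = -7949/11824 + 20312/148137 = -937371925/1751571888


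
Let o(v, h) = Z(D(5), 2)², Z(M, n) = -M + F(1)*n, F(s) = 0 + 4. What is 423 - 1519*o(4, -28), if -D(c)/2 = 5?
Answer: -491733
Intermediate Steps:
F(s) = 4
D(c) = -10 (D(c) = -2*5 = -10)
Z(M, n) = -M + 4*n
o(v, h) = 324 (o(v, h) = (-1*(-10) + 4*2)² = (10 + 8)² = 18² = 324)
423 - 1519*o(4, -28) = 423 - 1519*324 = 423 - 492156 = -491733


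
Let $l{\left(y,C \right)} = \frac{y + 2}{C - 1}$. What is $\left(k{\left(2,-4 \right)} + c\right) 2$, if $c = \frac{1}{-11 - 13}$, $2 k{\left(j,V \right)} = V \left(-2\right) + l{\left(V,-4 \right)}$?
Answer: $\frac{499}{60} \approx 8.3167$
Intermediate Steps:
$l{\left(y,C \right)} = \frac{2 + y}{-1 + C}$
$k{\left(j,V \right)} = - \frac{1}{5} - \frac{11 V}{10}$ ($k{\left(j,V \right)} = \frac{V \left(-2\right) + \frac{2 + V}{-1 - 4}}{2} = \frac{- 2 V + \frac{2 + V}{-5}}{2} = \frac{- 2 V - \frac{2 + V}{5}}{2} = \frac{- 2 V - \left(\frac{2}{5} + \frac{V}{5}\right)}{2} = \frac{- \frac{2}{5} - \frac{11 V}{5}}{2} = - \frac{1}{5} - \frac{11 V}{10}$)
$c = - \frac{1}{24}$ ($c = \frac{1}{-24} = - \frac{1}{24} \approx -0.041667$)
$\left(k{\left(2,-4 \right)} + c\right) 2 = \left(\left(- \frac{1}{5} - - \frac{22}{5}\right) - \frac{1}{24}\right) 2 = \left(\left(- \frac{1}{5} + \frac{22}{5}\right) - \frac{1}{24}\right) 2 = \left(\frac{21}{5} - \frac{1}{24}\right) 2 = \frac{499}{120} \cdot 2 = \frac{499}{60}$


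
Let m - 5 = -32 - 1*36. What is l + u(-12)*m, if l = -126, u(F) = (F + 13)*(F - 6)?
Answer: 1008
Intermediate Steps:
u(F) = (-6 + F)*(13 + F) (u(F) = (13 + F)*(-6 + F) = (-6 + F)*(13 + F))
m = -63 (m = 5 + (-32 - 1*36) = 5 + (-32 - 36) = 5 - 68 = -63)
l + u(-12)*m = -126 + (-78 + (-12)² + 7*(-12))*(-63) = -126 + (-78 + 144 - 84)*(-63) = -126 - 18*(-63) = -126 + 1134 = 1008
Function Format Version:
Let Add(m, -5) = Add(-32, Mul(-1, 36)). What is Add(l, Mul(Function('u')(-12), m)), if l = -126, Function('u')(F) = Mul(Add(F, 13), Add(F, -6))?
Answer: 1008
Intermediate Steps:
Function('u')(F) = Mul(Add(-6, F), Add(13, F)) (Function('u')(F) = Mul(Add(13, F), Add(-6, F)) = Mul(Add(-6, F), Add(13, F)))
m = -63 (m = Add(5, Add(-32, Mul(-1, 36))) = Add(5, Add(-32, -36)) = Add(5, -68) = -63)
Add(l, Mul(Function('u')(-12), m)) = Add(-126, Mul(Add(-78, Pow(-12, 2), Mul(7, -12)), -63)) = Add(-126, Mul(Add(-78, 144, -84), -63)) = Add(-126, Mul(-18, -63)) = Add(-126, 1134) = 1008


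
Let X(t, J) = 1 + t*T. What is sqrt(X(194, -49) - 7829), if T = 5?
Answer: 3*I*sqrt(762) ≈ 82.813*I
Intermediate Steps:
X(t, J) = 1 + 5*t (X(t, J) = 1 + t*5 = 1 + 5*t)
sqrt(X(194, -49) - 7829) = sqrt((1 + 5*194) - 7829) = sqrt((1 + 970) - 7829) = sqrt(971 - 7829) = sqrt(-6858) = 3*I*sqrt(762)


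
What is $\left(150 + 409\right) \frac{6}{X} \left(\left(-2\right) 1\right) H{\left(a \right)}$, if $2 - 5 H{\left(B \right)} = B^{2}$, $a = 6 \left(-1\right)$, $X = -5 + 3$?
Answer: $- \frac{114036}{5} \approx -22807.0$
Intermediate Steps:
$X = -2$
$a = -6$
$H{\left(B \right)} = \frac{2}{5} - \frac{B^{2}}{5}$
$\left(150 + 409\right) \frac{6}{X} \left(\left(-2\right) 1\right) H{\left(a \right)} = \left(150 + 409\right) \frac{6}{-2} \left(\left(-2\right) 1\right) \left(\frac{2}{5} - \frac{\left(-6\right)^{2}}{5}\right) = 559 \cdot 6 \left(- \frac{1}{2}\right) \left(-2\right) \left(\frac{2}{5} - \frac{36}{5}\right) = 559 \left(-3\right) \left(-2\right) \left(\frac{2}{5} - \frac{36}{5}\right) = 559 \cdot 6 \left(- \frac{34}{5}\right) = 559 \left(- \frac{204}{5}\right) = - \frac{114036}{5}$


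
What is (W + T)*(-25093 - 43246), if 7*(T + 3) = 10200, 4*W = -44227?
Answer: 18374511947/28 ≈ 6.5623e+8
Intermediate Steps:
W = -44227/4 (W = (1/4)*(-44227) = -44227/4 ≈ -11057.)
T = 10179/7 (T = -3 + (1/7)*10200 = -3 + 10200/7 = 10179/7 ≈ 1454.1)
(W + T)*(-25093 - 43246) = (-44227/4 + 10179/7)*(-25093 - 43246) = -268873/28*(-68339) = 18374511947/28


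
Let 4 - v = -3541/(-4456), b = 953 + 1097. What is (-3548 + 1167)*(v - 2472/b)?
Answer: -21744384879/4567400 ≈ -4760.8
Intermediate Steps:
b = 2050
v = 14283/4456 (v = 4 - (-3541)/(-4456) = 4 - (-3541)*(-1)/4456 = 4 - 1*3541/4456 = 4 - 3541/4456 = 14283/4456 ≈ 3.2053)
(-3548 + 1167)*(v - 2472/b) = (-3548 + 1167)*(14283/4456 - 2472/2050) = -2381*(14283/4456 - 2472*1/2050) = -2381*(14283/4456 - 1236/1025) = -2381*9132459/4567400 = -21744384879/4567400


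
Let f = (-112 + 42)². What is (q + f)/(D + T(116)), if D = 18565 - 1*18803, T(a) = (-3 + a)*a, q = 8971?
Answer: 97/90 ≈ 1.0778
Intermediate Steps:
T(a) = a*(-3 + a)
D = -238 (D = 18565 - 18803 = -238)
f = 4900 (f = (-70)² = 4900)
(q + f)/(D + T(116)) = (8971 + 4900)/(-238 + 116*(-3 + 116)) = 13871/(-238 + 116*113) = 13871/(-238 + 13108) = 13871/12870 = 13871*(1/12870) = 97/90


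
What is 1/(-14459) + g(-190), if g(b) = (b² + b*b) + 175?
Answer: 1046470124/14459 ≈ 72375.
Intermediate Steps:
g(b) = 175 + 2*b² (g(b) = (b² + b²) + 175 = 2*b² + 175 = 175 + 2*b²)
1/(-14459) + g(-190) = 1/(-14459) + (175 + 2*(-190)²) = -1/14459 + (175 + 2*36100) = -1/14459 + (175 + 72200) = -1/14459 + 72375 = 1046470124/14459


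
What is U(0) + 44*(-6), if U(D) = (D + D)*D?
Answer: -264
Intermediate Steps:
U(D) = 2*D² (U(D) = (2*D)*D = 2*D²)
U(0) + 44*(-6) = 2*0² + 44*(-6) = 2*0 - 264 = 0 - 264 = -264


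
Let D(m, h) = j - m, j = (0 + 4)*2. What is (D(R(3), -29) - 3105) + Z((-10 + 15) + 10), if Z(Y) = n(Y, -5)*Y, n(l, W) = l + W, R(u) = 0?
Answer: -2947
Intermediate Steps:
j = 8 (j = 4*2 = 8)
D(m, h) = 8 - m
n(l, W) = W + l
Z(Y) = Y*(-5 + Y) (Z(Y) = (-5 + Y)*Y = Y*(-5 + Y))
(D(R(3), -29) - 3105) + Z((-10 + 15) + 10) = ((8 - 1*0) - 3105) + ((-10 + 15) + 10)*(-5 + ((-10 + 15) + 10)) = ((8 + 0) - 3105) + (5 + 10)*(-5 + (5 + 10)) = (8 - 3105) + 15*(-5 + 15) = -3097 + 15*10 = -3097 + 150 = -2947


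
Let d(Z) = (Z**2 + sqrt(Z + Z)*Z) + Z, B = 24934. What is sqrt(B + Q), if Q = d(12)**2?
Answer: sqrt(52726 + 7488*sqrt(6)) ≈ 266.59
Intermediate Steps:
d(Z) = Z + Z**2 + sqrt(2)*Z**(3/2) (d(Z) = (Z**2 + sqrt(2*Z)*Z) + Z = (Z**2 + (sqrt(2)*sqrt(Z))*Z) + Z = (Z**2 + sqrt(2)*Z**(3/2)) + Z = Z + Z**2 + sqrt(2)*Z**(3/2))
Q = (156 + 24*sqrt(6))**2 (Q = (12 + 12**2 + sqrt(2)*12**(3/2))**2 = (12 + 144 + sqrt(2)*(24*sqrt(3)))**2 = (12 + 144 + 24*sqrt(6))**2 = (156 + 24*sqrt(6))**2 ≈ 46134.)
sqrt(B + Q) = sqrt(24934 + (27792 + 7488*sqrt(6))) = sqrt(52726 + 7488*sqrt(6))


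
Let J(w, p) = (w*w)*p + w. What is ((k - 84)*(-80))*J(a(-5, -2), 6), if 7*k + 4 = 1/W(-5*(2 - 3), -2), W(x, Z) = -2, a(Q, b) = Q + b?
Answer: 1943400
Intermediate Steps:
J(w, p) = w + p*w² (J(w, p) = w²*p + w = p*w² + w = w + p*w²)
k = -9/14 (k = -4/7 + (⅐)/(-2) = -4/7 + (⅐)*(-½) = -4/7 - 1/14 = -9/14 ≈ -0.64286)
((k - 84)*(-80))*J(a(-5, -2), 6) = ((-9/14 - 84)*(-80))*((-5 - 2)*(1 + 6*(-5 - 2))) = (-1185/14*(-80))*(-7*(1 + 6*(-7))) = 47400*(-7*(1 - 42))/7 = 47400*(-7*(-41))/7 = (47400/7)*287 = 1943400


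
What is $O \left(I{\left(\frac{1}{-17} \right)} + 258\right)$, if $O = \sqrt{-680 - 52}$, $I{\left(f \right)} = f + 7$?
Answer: $\frac{9008 i \sqrt{183}}{17} \approx 7168.1 i$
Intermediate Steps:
$I{\left(f \right)} = 7 + f$
$O = 2 i \sqrt{183}$ ($O = \sqrt{-732} = 2 i \sqrt{183} \approx 27.056 i$)
$O \left(I{\left(\frac{1}{-17} \right)} + 258\right) = 2 i \sqrt{183} \left(\left(7 + \frac{1}{-17}\right) + 258\right) = 2 i \sqrt{183} \left(\left(7 - \frac{1}{17}\right) + 258\right) = 2 i \sqrt{183} \left(\frac{118}{17} + 258\right) = 2 i \sqrt{183} \cdot \frac{4504}{17} = \frac{9008 i \sqrt{183}}{17}$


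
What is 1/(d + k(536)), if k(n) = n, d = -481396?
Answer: -1/480860 ≈ -2.0796e-6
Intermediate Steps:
1/(d + k(536)) = 1/(-481396 + 536) = 1/(-480860) = -1/480860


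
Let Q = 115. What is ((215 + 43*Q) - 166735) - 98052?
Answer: -259627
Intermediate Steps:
((215 + 43*Q) - 166735) - 98052 = ((215 + 43*115) - 166735) - 98052 = ((215 + 4945) - 166735) - 98052 = (5160 - 166735) - 98052 = -161575 - 98052 = -259627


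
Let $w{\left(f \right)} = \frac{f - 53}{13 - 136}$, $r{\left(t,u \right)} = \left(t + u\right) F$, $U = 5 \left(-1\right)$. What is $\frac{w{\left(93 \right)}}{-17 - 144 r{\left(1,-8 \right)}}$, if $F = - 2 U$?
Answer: $- \frac{40}{1237749} \approx -3.2317 \cdot 10^{-5}$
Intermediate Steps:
$U = -5$
$F = 10$ ($F = \left(-2\right) \left(-5\right) = 10$)
$r{\left(t,u \right)} = 10 t + 10 u$ ($r{\left(t,u \right)} = \left(t + u\right) 10 = 10 t + 10 u$)
$w{\left(f \right)} = \frac{53}{123} - \frac{f}{123}$ ($w{\left(f \right)} = \frac{-53 + f}{-123} = \left(-53 + f\right) \left(- \frac{1}{123}\right) = \frac{53}{123} - \frac{f}{123}$)
$\frac{w{\left(93 \right)}}{-17 - 144 r{\left(1,-8 \right)}} = \frac{\frac{53}{123} - \frac{31}{41}}{-17 - 144 \left(10 \cdot 1 + 10 \left(-8\right)\right)} = \frac{\frac{53}{123} - \frac{31}{41}}{-17 - 144 \left(10 - 80\right)} = - \frac{40}{123 \left(-17 - -10080\right)} = - \frac{40}{123 \left(-17 + 10080\right)} = - \frac{40}{123 \cdot 10063} = \left(- \frac{40}{123}\right) \frac{1}{10063} = - \frac{40}{1237749}$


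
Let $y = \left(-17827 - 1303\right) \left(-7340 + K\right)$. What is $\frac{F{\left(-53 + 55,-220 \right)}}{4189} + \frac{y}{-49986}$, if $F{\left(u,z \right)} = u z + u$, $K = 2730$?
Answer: $- \frac{184723435784}{104695677} \approx -1764.4$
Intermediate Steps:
$y = 88189300$ ($y = \left(-17827 - 1303\right) \left(-7340 + 2730\right) = \left(-19130\right) \left(-4610\right) = 88189300$)
$F{\left(u,z \right)} = u + u z$
$\frac{F{\left(-53 + 55,-220 \right)}}{4189} + \frac{y}{-49986} = \frac{\left(-53 + 55\right) \left(1 - 220\right)}{4189} + \frac{88189300}{-49986} = 2 \left(-219\right) \frac{1}{4189} + 88189300 \left(- \frac{1}{49986}\right) = \left(-438\right) \frac{1}{4189} - \frac{44094650}{24993} = - \frac{438}{4189} - \frac{44094650}{24993} = - \frac{184723435784}{104695677}$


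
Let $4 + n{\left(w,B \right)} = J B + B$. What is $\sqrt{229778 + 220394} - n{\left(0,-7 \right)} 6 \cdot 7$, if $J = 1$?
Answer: $756 + 2 \sqrt{112543} \approx 1426.9$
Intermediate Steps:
$n{\left(w,B \right)} = -4 + 2 B$ ($n{\left(w,B \right)} = -4 + \left(1 B + B\right) = -4 + \left(B + B\right) = -4 + 2 B$)
$\sqrt{229778 + 220394} - n{\left(0,-7 \right)} 6 \cdot 7 = \sqrt{229778 + 220394} - \left(-4 + 2 \left(-7\right)\right) 6 \cdot 7 = \sqrt{450172} - \left(-4 - 14\right) 6 \cdot 7 = 2 \sqrt{112543} - \left(-18\right) 6 \cdot 7 = 2 \sqrt{112543} - \left(-108\right) 7 = 2 \sqrt{112543} - -756 = 2 \sqrt{112543} + 756 = 756 + 2 \sqrt{112543}$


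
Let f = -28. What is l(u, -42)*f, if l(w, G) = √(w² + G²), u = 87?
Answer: -84*√1037 ≈ -2705.0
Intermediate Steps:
l(w, G) = √(G² + w²)
l(u, -42)*f = √((-42)² + 87²)*(-28) = √(1764 + 7569)*(-28) = √9333*(-28) = (3*√1037)*(-28) = -84*√1037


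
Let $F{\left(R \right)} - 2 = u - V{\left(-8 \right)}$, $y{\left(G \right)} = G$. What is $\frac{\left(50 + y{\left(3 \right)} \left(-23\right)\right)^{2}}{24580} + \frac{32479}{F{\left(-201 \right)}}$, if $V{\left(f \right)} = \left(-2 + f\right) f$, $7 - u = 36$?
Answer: $- \frac{798295193}{2630060} \approx -303.53$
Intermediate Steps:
$u = -29$ ($u = 7 - 36 = -29$)
$V{\left(f \right)} = f \left(-2 + f\right)$
$F{\left(R \right)} = -107$ ($F{\left(R \right)} = 2 - \left(29 - 8 \left(-2 - 8\right)\right) = 2 - \left(29 - -80\right) = 2 - 109 = -107$)
$\frac{\left(50 + y{\left(3 \right)} \left(-23\right)\right)^{2}}{24580} + \frac{32479}{F{\left(-201 \right)}} = \frac{\left(50 + 3 \left(-23\right)\right)^{2}}{24580} + \frac{32479}{-107} = \left(50 - 69\right)^{2} \cdot \frac{1}{24580} + 32479 \left(- \frac{1}{107}\right) = \left(-19\right)^{2} \cdot \frac{1}{24580} - \frac{32479}{107} = 361 \cdot \frac{1}{24580} - \frac{32479}{107} = \frac{361}{24580} - \frac{32479}{107} = - \frac{798295193}{2630060}$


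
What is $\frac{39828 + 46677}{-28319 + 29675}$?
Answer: $\frac{28835}{452} \approx 63.794$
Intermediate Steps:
$\frac{39828 + 46677}{-28319 + 29675} = \frac{86505}{1356} = 86505 \cdot \frac{1}{1356} = \frac{28835}{452}$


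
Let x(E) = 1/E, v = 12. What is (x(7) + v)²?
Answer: 7225/49 ≈ 147.45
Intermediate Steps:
(x(7) + v)² = (1/7 + 12)² = (⅐ + 12)² = (85/7)² = 7225/49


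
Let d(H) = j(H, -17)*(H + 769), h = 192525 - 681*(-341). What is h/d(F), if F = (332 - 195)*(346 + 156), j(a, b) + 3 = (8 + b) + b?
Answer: -47194/224083 ≈ -0.21061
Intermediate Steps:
j(a, b) = 5 + 2*b (j(a, b) = -3 + ((8 + b) + b) = -3 + (8 + 2*b) = 5 + 2*b)
h = 424746 (h = 192525 - 1*(-232221) = 192525 + 232221 = 424746)
F = 68774 (F = 137*502 = 68774)
d(H) = -22301 - 29*H (d(H) = (5 + 2*(-17))*(H + 769) = (5 - 34)*(769 + H) = -29*(769 + H) = -22301 - 29*H)
h/d(F) = 424746/(-22301 - 29*68774) = 424746/(-22301 - 1994446) = 424746/(-2016747) = 424746*(-1/2016747) = -47194/224083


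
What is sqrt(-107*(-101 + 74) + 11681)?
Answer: sqrt(14570) ≈ 120.71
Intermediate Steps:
sqrt(-107*(-101 + 74) + 11681) = sqrt(-107*(-27) + 11681) = sqrt(2889 + 11681) = sqrt(14570)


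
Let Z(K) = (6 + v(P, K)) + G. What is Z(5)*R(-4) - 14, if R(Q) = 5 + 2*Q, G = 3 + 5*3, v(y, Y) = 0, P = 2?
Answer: -86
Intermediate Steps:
G = 18 (G = 3 + 15 = 18)
Z(K) = 24 (Z(K) = (6 + 0) + 18 = 6 + 18 = 24)
Z(5)*R(-4) - 14 = 24*(5 + 2*(-4)) - 14 = 24*(5 - 8) - 14 = 24*(-3) - 14 = -72 - 14 = -86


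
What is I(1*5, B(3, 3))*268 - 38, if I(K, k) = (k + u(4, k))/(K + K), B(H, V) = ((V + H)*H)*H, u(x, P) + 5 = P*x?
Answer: 7064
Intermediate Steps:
u(x, P) = -5 + P*x
B(H, V) = H²*(H + V) (B(H, V) = ((H + V)*H)*H = (H*(H + V))*H = H²*(H + V))
I(K, k) = (-5 + 5*k)/(2*K) (I(K, k) = (k + (-5 + k*4))/(K + K) = (k + (-5 + 4*k))/((2*K)) = (-5 + 5*k)*(1/(2*K)) = (-5 + 5*k)/(2*K))
I(1*5, B(3, 3))*268 - 38 = (5*(-1 + 3²*(3 + 3))/(2*((1*5))))*268 - 38 = ((5/2)*(-1 + 9*6)/5)*268 - 38 = ((5/2)*(⅕)*(-1 + 54))*268 - 38 = ((5/2)*(⅕)*53)*268 - 38 = (53/2)*268 - 38 = 7102 - 38 = 7064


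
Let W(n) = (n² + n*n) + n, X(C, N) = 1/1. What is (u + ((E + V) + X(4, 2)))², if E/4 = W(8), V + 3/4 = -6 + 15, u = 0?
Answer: 4897369/16 ≈ 3.0609e+5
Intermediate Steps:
X(C, N) = 1 (X(C, N) = 1*1 = 1)
W(n) = n + 2*n² (W(n) = (n² + n²) + n = 2*n² + n = n + 2*n²)
V = 33/4 (V = -¾ + (-6 + 15) = -¾ + 9 = 33/4 ≈ 8.2500)
E = 544 (E = 4*(8*(1 + 2*8)) = 4*(8*(1 + 16)) = 4*(8*17) = 4*136 = 544)
(u + ((E + V) + X(4, 2)))² = (0 + ((544 + 33/4) + 1))² = (0 + (2209/4 + 1))² = (0 + 2213/4)² = (2213/4)² = 4897369/16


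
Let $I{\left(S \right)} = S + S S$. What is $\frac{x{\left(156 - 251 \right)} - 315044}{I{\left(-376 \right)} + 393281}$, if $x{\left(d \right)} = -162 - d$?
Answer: $- \frac{315111}{534281} \approx -0.58978$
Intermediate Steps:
$I{\left(S \right)} = S + S^{2}$
$\frac{x{\left(156 - 251 \right)} - 315044}{I{\left(-376 \right)} + 393281} = \frac{\left(-162 - \left(156 - 251\right)\right) - 315044}{- 376 \left(1 - 376\right) + 393281} = \frac{\left(-162 - -95\right) - 315044}{\left(-376\right) \left(-375\right) + 393281} = \frac{\left(-162 + 95\right) - 315044}{141000 + 393281} = \frac{-67 - 315044}{534281} = \left(-315111\right) \frac{1}{534281} = - \frac{315111}{534281}$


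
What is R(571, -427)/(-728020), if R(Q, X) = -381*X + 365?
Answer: -40763/182005 ≈ -0.22397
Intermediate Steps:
R(Q, X) = 365 - 381*X
R(571, -427)/(-728020) = (365 - 381*(-427))/(-728020) = (365 + 162687)*(-1/728020) = 163052*(-1/728020) = -40763/182005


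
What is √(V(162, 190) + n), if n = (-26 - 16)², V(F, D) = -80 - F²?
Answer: 4*I*√1535 ≈ 156.72*I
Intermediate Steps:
n = 1764 (n = (-42)² = 1764)
√(V(162, 190) + n) = √((-80 - 1*162²) + 1764) = √((-80 - 1*26244) + 1764) = √((-80 - 26244) + 1764) = √(-26324 + 1764) = √(-24560) = 4*I*√1535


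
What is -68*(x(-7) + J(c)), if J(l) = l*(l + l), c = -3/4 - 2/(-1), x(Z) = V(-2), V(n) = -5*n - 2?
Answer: -1513/2 ≈ -756.50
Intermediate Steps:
V(n) = -2 - 5*n
x(Z) = 8 (x(Z) = -2 - 5*(-2) = -2 + 10 = 8)
c = 5/4 (c = -3*1/4 - 2*(-1) = -3/4 + 2 = 5/4 ≈ 1.2500)
J(l) = 2*l**2 (J(l) = l*(2*l) = 2*l**2)
-68*(x(-7) + J(c)) = -68*(8 + 2*(5/4)**2) = -68*(8 + 2*(25/16)) = -68*(8 + 25/8) = -68*89/8 = -1513/2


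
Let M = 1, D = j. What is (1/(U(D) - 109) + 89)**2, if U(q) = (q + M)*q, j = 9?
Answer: 2856100/361 ≈ 7911.6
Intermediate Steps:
D = 9
U(q) = q*(1 + q) (U(q) = (q + 1)*q = (1 + q)*q = q*(1 + q))
(1/(U(D) - 109) + 89)**2 = (1/(9*(1 + 9) - 109) + 89)**2 = (1/(9*10 - 109) + 89)**2 = (1/(90 - 109) + 89)**2 = (1/(-19) + 89)**2 = (-1/19 + 89)**2 = (1690/19)**2 = 2856100/361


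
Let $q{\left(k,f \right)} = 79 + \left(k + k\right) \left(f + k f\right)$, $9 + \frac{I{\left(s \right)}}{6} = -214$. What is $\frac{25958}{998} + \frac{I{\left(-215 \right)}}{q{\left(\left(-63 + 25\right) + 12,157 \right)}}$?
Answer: $\frac{2649371579}{101885321} \approx 26.003$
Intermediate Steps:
$I{\left(s \right)} = -1338$ ($I{\left(s \right)} = -54 + 6 \left(-214\right) = -54 - 1284 = -1338$)
$q{\left(k,f \right)} = 79 + 2 k \left(f + f k\right)$
$\frac{25958}{998} + \frac{I{\left(-215 \right)}}{q{\left(\left(-63 + 25\right) + 12,157 \right)}} = \frac{25958}{998} - \frac{1338}{79 + 2 \cdot 157 \left(\left(-63 + 25\right) + 12\right) + 2 \cdot 157 \left(\left(-63 + 25\right) + 12\right)^{2}} = 25958 \cdot \frac{1}{998} - \frac{1338}{79 + 2 \cdot 157 \left(-38 + 12\right) + 2 \cdot 157 \left(-38 + 12\right)^{2}} = \frac{12979}{499} - \frac{1338}{79 + 2 \cdot 157 \left(-26\right) + 2 \cdot 157 \left(-26\right)^{2}} = \frac{12979}{499} - \frac{1338}{79 - 8164 + 2 \cdot 157 \cdot 676} = \frac{12979}{499} - \frac{1338}{79 - 8164 + 212264} = \frac{12979}{499} - \frac{1338}{204179} = \frac{2649371579}{101885321}$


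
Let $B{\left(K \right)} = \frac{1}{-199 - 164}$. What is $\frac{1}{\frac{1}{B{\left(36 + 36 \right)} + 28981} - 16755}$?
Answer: $- \frac{10520102}{176264308647} \approx -5.9684 \cdot 10^{-5}$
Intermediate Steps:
$B{\left(K \right)} = - \frac{1}{363}$ ($B{\left(K \right)} = \frac{1}{-363} = - \frac{1}{363}$)
$\frac{1}{\frac{1}{B{\left(36 + 36 \right)} + 28981} - 16755} = \frac{1}{\frac{1}{- \frac{1}{363} + 28981} - 16755} = \frac{1}{\frac{1}{\frac{10520102}{363}} - 16755} = \frac{1}{\frac{363}{10520102} - 16755} = \frac{1}{- \frac{176264308647}{10520102}} = - \frac{10520102}{176264308647}$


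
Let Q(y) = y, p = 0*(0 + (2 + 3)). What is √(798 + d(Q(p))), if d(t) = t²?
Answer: √798 ≈ 28.249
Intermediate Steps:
p = 0 (p = 0*(0 + 5) = 0*5 = 0)
√(798 + d(Q(p))) = √(798 + 0²) = √(798 + 0) = √798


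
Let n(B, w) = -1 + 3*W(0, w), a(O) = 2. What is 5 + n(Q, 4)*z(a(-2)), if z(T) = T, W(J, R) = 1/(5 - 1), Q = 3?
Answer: 9/2 ≈ 4.5000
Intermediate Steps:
W(J, R) = ¼ (W(J, R) = 1/4 = ¼)
n(B, w) = -¼ (n(B, w) = -1 + 3*(¼) = -1 + ¾ = -¼)
5 + n(Q, 4)*z(a(-2)) = 5 - ¼*2 = 5 - ½ = 9/2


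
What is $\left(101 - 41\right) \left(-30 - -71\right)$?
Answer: $2460$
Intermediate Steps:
$\left(101 - 41\right) \left(-30 - -71\right) = 60 \left(-30 + 71\right) = 60 \cdot 41 = 2460$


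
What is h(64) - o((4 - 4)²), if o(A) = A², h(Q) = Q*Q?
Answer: 4096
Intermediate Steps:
h(Q) = Q²
h(64) - o((4 - 4)²) = 64² - ((4 - 4)²)² = 4096 - (0²)² = 4096 - 1*0² = 4096 - 1*0 = 4096 + 0 = 4096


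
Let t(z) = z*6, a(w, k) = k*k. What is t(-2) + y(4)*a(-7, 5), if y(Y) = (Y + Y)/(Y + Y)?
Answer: 13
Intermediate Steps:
a(w, k) = k²
t(z) = 6*z
y(Y) = 1 (y(Y) = (2*Y)/((2*Y)) = (2*Y)*(1/(2*Y)) = 1)
t(-2) + y(4)*a(-7, 5) = 6*(-2) + 1*5² = -12 + 1*25 = -12 + 25 = 13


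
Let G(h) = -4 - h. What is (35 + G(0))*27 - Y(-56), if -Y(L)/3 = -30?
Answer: 747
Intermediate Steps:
Y(L) = 90 (Y(L) = -3*(-30) = 90)
(35 + G(0))*27 - Y(-56) = (35 + (-4 - 1*0))*27 - 1*90 = (35 + (-4 + 0))*27 - 90 = (35 - 4)*27 - 90 = 31*27 - 90 = 837 - 90 = 747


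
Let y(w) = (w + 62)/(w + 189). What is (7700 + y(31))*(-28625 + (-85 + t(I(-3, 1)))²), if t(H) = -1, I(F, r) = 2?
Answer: -35963900297/220 ≈ -1.6347e+8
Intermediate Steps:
y(w) = (62 + w)/(189 + w)
(7700 + y(31))*(-28625 + (-85 + t(I(-3, 1)))²) = (7700 + (62 + 31)/(189 + 31))*(-28625 + (-85 - 1)²) = (7700 + 93/220)*(-28625 + (-86)²) = (7700 + (1/220)*93)*(-28625 + 7396) = (7700 + 93/220)*(-21229) = (1694093/220)*(-21229) = -35963900297/220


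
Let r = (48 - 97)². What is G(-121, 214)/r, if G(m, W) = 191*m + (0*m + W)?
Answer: -3271/343 ≈ -9.5364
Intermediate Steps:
r = 2401 (r = (-49)² = 2401)
G(m, W) = W + 191*m (G(m, W) = 191*m + (0 + W) = 191*m + W = W + 191*m)
G(-121, 214)/r = (214 + 191*(-121))/2401 = (214 - 23111)*(1/2401) = -22897*1/2401 = -3271/343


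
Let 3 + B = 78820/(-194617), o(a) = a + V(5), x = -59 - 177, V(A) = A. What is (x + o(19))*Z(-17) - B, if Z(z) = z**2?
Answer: -11923131685/194617 ≈ -61265.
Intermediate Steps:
x = -236
o(a) = 5 + a (o(a) = a + 5 = 5 + a)
B = -662671/194617 (B = -3 + 78820/(-194617) = -3 + 78820*(-1/194617) = -3 - 78820/194617 = -662671/194617 ≈ -3.4050)
(x + o(19))*Z(-17) - B = (-236 + (5 + 19))*(-17)**2 - 1*(-662671/194617) = (-236 + 24)*289 + 662671/194617 = -212*289 + 662671/194617 = -61268 + 662671/194617 = -11923131685/194617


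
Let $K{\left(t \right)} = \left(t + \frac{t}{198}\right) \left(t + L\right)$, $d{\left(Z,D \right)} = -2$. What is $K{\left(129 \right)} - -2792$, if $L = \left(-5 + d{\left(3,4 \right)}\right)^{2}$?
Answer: $\frac{853709}{33} \approx 25870.0$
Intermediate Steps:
$L = 49$ ($L = \left(-5 - 2\right)^{2} = \left(-7\right)^{2} = 49$)
$K{\left(t \right)} = \frac{199 t \left(49 + t\right)}{198}$ ($K{\left(t \right)} = \left(t + \frac{t}{198}\right) \left(t + 49\right) = \left(t + t \frac{1}{198}\right) \left(49 + t\right) = \left(t + \frac{t}{198}\right) \left(49 + t\right) = \frac{199 t}{198} \left(49 + t\right) = \frac{199 t \left(49 + t\right)}{198}$)
$K{\left(129 \right)} - -2792 = \frac{199}{198} \cdot 129 \left(49 + 129\right) - -2792 = \frac{199}{198} \cdot 129 \cdot 178 + 2792 = \frac{761573}{33} + 2792 = \frac{853709}{33}$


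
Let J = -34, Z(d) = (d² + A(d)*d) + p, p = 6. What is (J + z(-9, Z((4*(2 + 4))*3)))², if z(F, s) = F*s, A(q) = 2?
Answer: 2307841600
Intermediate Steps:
Z(d) = 6 + d² + 2*d (Z(d) = (d² + 2*d) + 6 = 6 + d² + 2*d)
(J + z(-9, Z((4*(2 + 4))*3)))² = (-34 - 9*(6 + ((4*(2 + 4))*3)² + 2*((4*(2 + 4))*3)))² = (-34 - 9*(6 + ((4*6)*3)² + 2*((4*6)*3)))² = (-34 - 9*(6 + (24*3)² + 2*(24*3)))² = (-34 - 9*(6 + 72² + 2*72))² = (-34 - 9*(6 + 5184 + 144))² = (-34 - 9*5334)² = (-34 - 48006)² = (-48040)² = 2307841600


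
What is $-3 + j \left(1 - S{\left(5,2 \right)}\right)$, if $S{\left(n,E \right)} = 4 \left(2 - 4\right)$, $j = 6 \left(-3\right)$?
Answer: $-165$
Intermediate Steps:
$j = -18$
$S{\left(n,E \right)} = -8$ ($S{\left(n,E \right)} = 4 \left(-2\right) = -8$)
$-3 + j \left(1 - S{\left(5,2 \right)}\right) = -3 - 18 \left(1 - -8\right) = -3 - 18 \left(1 + 8\right) = -3 - 162 = -165$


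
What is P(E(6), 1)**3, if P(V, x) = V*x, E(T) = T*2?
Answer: 1728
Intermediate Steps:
E(T) = 2*T
P(E(6), 1)**3 = ((2*6)*1)**3 = (12*1)**3 = 12**3 = 1728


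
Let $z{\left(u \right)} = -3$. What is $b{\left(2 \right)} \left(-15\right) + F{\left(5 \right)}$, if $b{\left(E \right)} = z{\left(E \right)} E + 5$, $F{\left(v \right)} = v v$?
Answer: $40$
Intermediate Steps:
$F{\left(v \right)} = v^{2}$
$b{\left(E \right)} = 5 - 3 E$ ($b{\left(E \right)} = - 3 E + 5 = 5 - 3 E$)
$b{\left(2 \right)} \left(-15\right) + F{\left(5 \right)} = \left(5 - 6\right) \left(-15\right) + 5^{2} = \left(5 - 6\right) \left(-15\right) + 25 = \left(-1\right) \left(-15\right) + 25 = 15 + 25 = 40$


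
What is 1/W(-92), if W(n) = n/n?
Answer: 1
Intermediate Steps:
W(n) = 1
1/W(-92) = 1/1 = 1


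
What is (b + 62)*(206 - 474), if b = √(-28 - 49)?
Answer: -16616 - 268*I*√77 ≈ -16616.0 - 2351.7*I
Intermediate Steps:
b = I*√77 (b = √(-77) = I*√77 ≈ 8.775*I)
(b + 62)*(206 - 474) = (I*√77 + 62)*(206 - 474) = (62 + I*√77)*(-268) = -16616 - 268*I*√77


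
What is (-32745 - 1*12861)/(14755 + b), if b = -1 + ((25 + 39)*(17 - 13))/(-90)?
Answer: -1026135/331901 ≈ -3.0917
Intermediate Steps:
b = -173/45 (b = -1 - 32*4/45 = -1 - 1/90*256 = -1 - 128/45 = -173/45 ≈ -3.8444)
(-32745 - 1*12861)/(14755 + b) = (-32745 - 1*12861)/(14755 - 173/45) = (-32745 - 12861)/(663802/45) = -45606*45/663802 = -1026135/331901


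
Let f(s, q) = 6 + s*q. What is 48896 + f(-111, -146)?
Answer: 65108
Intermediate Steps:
f(s, q) = 6 + q*s
48896 + f(-111, -146) = 48896 + (6 - 146*(-111)) = 48896 + (6 + 16206) = 48896 + 16212 = 65108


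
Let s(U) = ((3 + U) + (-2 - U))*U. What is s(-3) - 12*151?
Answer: -1815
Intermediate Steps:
s(U) = U (s(U) = 1*U = U)
s(-3) - 12*151 = -3 - 12*151 = -3 - 1812 = -1815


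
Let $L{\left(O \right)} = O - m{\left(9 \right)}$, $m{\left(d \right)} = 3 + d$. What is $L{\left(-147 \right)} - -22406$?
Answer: $22247$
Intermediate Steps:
$L{\left(O \right)} = -12 + O$ ($L{\left(O \right)} = O - \left(3 + 9\right) = O - 12 = -12 + O$)
$L{\left(-147 \right)} - -22406 = \left(-12 - 147\right) - -22406 = -159 + 22406 = 22247$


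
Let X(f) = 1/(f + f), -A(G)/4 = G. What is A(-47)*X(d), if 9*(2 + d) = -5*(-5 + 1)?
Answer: 423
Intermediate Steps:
A(G) = -4*G
d = 2/9 (d = -2 + (-5*(-5 + 1))/9 = -2 + (-5*(-4))/9 = -2 + (1/9)*20 = -2 + 20/9 = 2/9 ≈ 0.22222)
X(f) = 1/(2*f)
A(-47)*X(d) = (-4*(-47))*(1/(2*(2/9))) = 188*((1/2)*(9/2)) = 188*(9/4) = 423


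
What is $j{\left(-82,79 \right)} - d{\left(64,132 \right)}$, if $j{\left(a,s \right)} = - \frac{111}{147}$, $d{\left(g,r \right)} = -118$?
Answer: $\frac{5745}{49} \approx 117.24$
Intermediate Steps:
$j{\left(a,s \right)} = - \frac{37}{49}$ ($j{\left(a,s \right)} = \left(-111\right) \frac{1}{147} = - \frac{37}{49}$)
$j{\left(-82,79 \right)} - d{\left(64,132 \right)} = - \frac{37}{49} - -118 = - \frac{37}{49} + 118 = \frac{5745}{49}$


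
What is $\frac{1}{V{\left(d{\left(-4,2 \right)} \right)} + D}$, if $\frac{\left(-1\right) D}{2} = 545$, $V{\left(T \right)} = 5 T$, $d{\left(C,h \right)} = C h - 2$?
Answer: $- \frac{1}{1140} \approx -0.00087719$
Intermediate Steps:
$d{\left(C,h \right)} = -2 + C h$
$D = -1090$ ($D = \left(-2\right) 545 = -1090$)
$\frac{1}{V{\left(d{\left(-4,2 \right)} \right)} + D} = \frac{1}{5 \left(-2 - 8\right) - 1090} = \frac{1}{5 \left(-10\right) - 1090} = \frac{1}{-50 - 1090} = \frac{1}{-1140} = - \frac{1}{1140}$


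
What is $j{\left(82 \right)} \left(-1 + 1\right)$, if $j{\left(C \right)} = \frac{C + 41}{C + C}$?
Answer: $0$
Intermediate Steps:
$j{\left(C \right)} = \frac{41 + C}{2 C}$
$j{\left(82 \right)} \left(-1 + 1\right) = \frac{41 + 82}{2 \cdot 82} \left(-1 + 1\right) = \frac{1}{2} \cdot \frac{1}{82} \cdot 123 \cdot 0 = \frac{3}{4} \cdot 0 = 0$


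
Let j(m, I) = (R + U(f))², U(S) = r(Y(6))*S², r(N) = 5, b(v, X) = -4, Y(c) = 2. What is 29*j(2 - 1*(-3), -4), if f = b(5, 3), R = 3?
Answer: 199781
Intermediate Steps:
f = -4
U(S) = 5*S²
j(m, I) = 6889 (j(m, I) = (3 + 5*(-4)²)² = (3 + 5*16)² = (3 + 80)² = 83² = 6889)
29*j(2 - 1*(-3), -4) = 29*6889 = 199781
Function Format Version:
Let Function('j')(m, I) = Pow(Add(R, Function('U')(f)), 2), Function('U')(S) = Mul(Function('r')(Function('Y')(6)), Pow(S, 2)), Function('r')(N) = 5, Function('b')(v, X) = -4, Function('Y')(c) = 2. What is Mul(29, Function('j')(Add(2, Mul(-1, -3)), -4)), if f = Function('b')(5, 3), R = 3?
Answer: 199781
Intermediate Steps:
f = -4
Function('U')(S) = Mul(5, Pow(S, 2))
Function('j')(m, I) = 6889 (Function('j')(m, I) = Pow(Add(3, Mul(5, Pow(-4, 2))), 2) = Pow(Add(3, Mul(5, 16)), 2) = Pow(Add(3, 80), 2) = Pow(83, 2) = 6889)
Mul(29, Function('j')(Add(2, Mul(-1, -3)), -4)) = Mul(29, 6889) = 199781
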